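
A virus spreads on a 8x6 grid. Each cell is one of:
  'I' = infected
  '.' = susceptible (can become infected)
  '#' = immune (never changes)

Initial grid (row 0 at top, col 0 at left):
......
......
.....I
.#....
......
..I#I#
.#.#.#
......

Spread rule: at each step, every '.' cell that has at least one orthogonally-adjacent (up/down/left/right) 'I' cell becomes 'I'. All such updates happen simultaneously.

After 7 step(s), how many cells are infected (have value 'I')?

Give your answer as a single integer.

Step 0 (initial): 3 infected
Step 1: +8 new -> 11 infected
Step 2: +11 new -> 22 infected
Step 3: +9 new -> 31 infected
Step 4: +5 new -> 36 infected
Step 5: +3 new -> 39 infected
Step 6: +2 new -> 41 infected
Step 7: +1 new -> 42 infected

Answer: 42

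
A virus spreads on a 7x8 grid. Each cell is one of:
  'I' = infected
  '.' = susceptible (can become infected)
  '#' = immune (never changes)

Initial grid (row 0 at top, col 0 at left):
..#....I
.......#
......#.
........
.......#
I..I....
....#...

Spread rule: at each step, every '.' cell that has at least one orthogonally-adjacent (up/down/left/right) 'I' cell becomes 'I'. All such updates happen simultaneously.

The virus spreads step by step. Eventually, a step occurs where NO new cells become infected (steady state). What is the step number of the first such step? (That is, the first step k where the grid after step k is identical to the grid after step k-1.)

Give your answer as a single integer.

Step 0 (initial): 3 infected
Step 1: +8 new -> 11 infected
Step 2: +10 new -> 21 infected
Step 3: +10 new -> 31 infected
Step 4: +12 new -> 43 infected
Step 5: +5 new -> 48 infected
Step 6: +2 new -> 50 infected
Step 7: +1 new -> 51 infected
Step 8: +0 new -> 51 infected

Answer: 8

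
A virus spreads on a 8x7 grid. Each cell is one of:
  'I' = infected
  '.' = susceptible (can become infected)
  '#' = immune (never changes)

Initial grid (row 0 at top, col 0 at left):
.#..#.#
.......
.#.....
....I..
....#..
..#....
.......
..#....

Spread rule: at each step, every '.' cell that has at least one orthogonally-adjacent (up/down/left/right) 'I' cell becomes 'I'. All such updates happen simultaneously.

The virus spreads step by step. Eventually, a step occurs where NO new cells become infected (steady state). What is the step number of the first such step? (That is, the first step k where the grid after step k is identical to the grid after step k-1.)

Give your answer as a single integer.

Answer: 9

Derivation:
Step 0 (initial): 1 infected
Step 1: +3 new -> 4 infected
Step 2: +7 new -> 11 infected
Step 3: +9 new -> 20 infected
Step 4: +10 new -> 30 infected
Step 5: +10 new -> 40 infected
Step 6: +5 new -> 45 infected
Step 7: +3 new -> 48 infected
Step 8: +1 new -> 49 infected
Step 9: +0 new -> 49 infected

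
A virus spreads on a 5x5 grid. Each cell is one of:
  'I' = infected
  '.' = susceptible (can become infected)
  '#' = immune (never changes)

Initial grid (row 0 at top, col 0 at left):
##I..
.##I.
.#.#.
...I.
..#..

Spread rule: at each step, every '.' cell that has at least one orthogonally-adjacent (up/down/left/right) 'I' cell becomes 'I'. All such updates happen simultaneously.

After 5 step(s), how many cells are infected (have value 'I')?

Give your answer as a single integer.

Answer: 18

Derivation:
Step 0 (initial): 3 infected
Step 1: +5 new -> 8 infected
Step 2: +5 new -> 13 infected
Step 3: +2 new -> 15 infected
Step 4: +2 new -> 17 infected
Step 5: +1 new -> 18 infected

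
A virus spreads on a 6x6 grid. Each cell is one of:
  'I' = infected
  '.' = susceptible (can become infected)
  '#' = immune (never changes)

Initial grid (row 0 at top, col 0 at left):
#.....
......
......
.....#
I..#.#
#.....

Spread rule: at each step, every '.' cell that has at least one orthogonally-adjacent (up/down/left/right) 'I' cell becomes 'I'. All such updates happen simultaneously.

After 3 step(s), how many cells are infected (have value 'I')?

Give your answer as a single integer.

Step 0 (initial): 1 infected
Step 1: +2 new -> 3 infected
Step 2: +4 new -> 7 infected
Step 3: +4 new -> 11 infected

Answer: 11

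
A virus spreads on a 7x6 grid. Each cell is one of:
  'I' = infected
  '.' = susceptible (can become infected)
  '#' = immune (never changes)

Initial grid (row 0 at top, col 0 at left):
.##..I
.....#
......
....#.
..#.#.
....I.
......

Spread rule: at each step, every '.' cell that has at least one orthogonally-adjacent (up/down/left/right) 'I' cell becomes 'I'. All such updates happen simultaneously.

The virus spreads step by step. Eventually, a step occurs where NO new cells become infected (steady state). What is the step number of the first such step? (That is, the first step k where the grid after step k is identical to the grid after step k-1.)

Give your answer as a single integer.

Step 0 (initial): 2 infected
Step 1: +4 new -> 6 infected
Step 2: +7 new -> 13 infected
Step 3: +6 new -> 19 infected
Step 4: +7 new -> 26 infected
Step 5: +5 new -> 31 infected
Step 6: +3 new -> 34 infected
Step 7: +2 new -> 36 infected
Step 8: +0 new -> 36 infected

Answer: 8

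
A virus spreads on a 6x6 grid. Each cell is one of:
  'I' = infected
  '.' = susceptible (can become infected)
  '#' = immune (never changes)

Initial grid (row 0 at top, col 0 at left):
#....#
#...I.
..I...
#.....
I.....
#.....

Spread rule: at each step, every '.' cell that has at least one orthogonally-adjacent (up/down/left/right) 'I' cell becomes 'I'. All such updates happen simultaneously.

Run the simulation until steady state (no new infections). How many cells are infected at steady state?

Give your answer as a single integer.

Answer: 31

Derivation:
Step 0 (initial): 3 infected
Step 1: +9 new -> 12 infected
Step 2: +10 new -> 22 infected
Step 3: +5 new -> 27 infected
Step 4: +3 new -> 30 infected
Step 5: +1 new -> 31 infected
Step 6: +0 new -> 31 infected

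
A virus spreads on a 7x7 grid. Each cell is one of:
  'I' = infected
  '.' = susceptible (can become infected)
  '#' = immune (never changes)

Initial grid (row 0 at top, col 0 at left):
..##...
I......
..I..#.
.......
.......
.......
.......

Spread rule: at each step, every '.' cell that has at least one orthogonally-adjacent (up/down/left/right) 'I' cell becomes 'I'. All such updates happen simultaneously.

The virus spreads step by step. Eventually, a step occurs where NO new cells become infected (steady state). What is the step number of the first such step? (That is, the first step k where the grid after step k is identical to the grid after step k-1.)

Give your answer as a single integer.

Answer: 9

Derivation:
Step 0 (initial): 2 infected
Step 1: +7 new -> 9 infected
Step 2: +7 new -> 16 infected
Step 3: +6 new -> 22 infected
Step 4: +8 new -> 30 infected
Step 5: +8 new -> 38 infected
Step 6: +5 new -> 43 infected
Step 7: +2 new -> 45 infected
Step 8: +1 new -> 46 infected
Step 9: +0 new -> 46 infected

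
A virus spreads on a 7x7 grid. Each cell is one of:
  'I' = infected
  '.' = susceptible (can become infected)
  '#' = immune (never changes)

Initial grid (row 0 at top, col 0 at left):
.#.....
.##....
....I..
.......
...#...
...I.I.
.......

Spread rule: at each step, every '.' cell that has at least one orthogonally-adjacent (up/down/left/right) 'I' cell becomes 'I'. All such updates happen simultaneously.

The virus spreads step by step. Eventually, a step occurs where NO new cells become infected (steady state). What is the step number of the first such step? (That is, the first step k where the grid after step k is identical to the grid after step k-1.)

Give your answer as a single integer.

Step 0 (initial): 3 infected
Step 1: +10 new -> 13 infected
Step 2: +14 new -> 27 infected
Step 3: +9 new -> 36 infected
Step 4: +6 new -> 42 infected
Step 5: +2 new -> 44 infected
Step 6: +1 new -> 45 infected
Step 7: +0 new -> 45 infected

Answer: 7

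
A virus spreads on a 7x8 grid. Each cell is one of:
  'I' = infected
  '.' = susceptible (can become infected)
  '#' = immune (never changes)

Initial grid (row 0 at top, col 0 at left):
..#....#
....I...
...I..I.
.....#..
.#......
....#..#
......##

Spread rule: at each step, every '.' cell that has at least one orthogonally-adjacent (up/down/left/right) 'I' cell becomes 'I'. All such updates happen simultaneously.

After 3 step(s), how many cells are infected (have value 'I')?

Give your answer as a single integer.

Answer: 33

Derivation:
Step 0 (initial): 3 infected
Step 1: +10 new -> 13 infected
Step 2: +11 new -> 24 infected
Step 3: +9 new -> 33 infected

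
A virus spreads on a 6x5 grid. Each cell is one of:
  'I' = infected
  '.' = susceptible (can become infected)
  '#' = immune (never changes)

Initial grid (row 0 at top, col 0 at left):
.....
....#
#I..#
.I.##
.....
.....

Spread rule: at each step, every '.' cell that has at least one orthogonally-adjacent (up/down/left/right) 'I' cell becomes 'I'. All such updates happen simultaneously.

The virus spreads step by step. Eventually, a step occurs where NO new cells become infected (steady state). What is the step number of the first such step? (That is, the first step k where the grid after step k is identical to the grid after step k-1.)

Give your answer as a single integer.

Step 0 (initial): 2 infected
Step 1: +5 new -> 7 infected
Step 2: +7 new -> 14 infected
Step 3: +6 new -> 20 infected
Step 4: +3 new -> 23 infected
Step 5: +2 new -> 25 infected
Step 6: +0 new -> 25 infected

Answer: 6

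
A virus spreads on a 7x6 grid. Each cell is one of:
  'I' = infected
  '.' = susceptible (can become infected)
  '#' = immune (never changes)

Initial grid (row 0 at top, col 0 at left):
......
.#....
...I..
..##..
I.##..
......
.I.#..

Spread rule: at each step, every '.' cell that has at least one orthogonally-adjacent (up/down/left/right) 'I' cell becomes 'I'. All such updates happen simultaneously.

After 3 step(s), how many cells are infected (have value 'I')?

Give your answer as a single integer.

Step 0 (initial): 3 infected
Step 1: +9 new -> 12 infected
Step 2: +9 new -> 21 infected
Step 3: +7 new -> 28 infected

Answer: 28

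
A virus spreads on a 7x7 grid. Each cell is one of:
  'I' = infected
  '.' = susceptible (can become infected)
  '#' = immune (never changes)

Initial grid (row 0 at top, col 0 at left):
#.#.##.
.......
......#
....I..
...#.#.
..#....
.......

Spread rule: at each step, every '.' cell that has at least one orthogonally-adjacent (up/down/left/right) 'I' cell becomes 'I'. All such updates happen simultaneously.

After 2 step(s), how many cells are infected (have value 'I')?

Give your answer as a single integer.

Answer: 11

Derivation:
Step 0 (initial): 1 infected
Step 1: +4 new -> 5 infected
Step 2: +6 new -> 11 infected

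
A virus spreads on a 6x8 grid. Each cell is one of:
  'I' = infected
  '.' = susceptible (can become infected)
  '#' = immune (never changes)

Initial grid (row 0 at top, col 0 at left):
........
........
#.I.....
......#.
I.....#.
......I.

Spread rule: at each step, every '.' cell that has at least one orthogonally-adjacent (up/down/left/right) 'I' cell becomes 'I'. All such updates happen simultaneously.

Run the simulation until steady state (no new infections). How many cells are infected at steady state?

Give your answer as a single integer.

Step 0 (initial): 3 infected
Step 1: +9 new -> 12 infected
Step 2: +11 new -> 23 infected
Step 3: +12 new -> 35 infected
Step 4: +5 new -> 40 infected
Step 5: +3 new -> 43 infected
Step 6: +2 new -> 45 infected
Step 7: +0 new -> 45 infected

Answer: 45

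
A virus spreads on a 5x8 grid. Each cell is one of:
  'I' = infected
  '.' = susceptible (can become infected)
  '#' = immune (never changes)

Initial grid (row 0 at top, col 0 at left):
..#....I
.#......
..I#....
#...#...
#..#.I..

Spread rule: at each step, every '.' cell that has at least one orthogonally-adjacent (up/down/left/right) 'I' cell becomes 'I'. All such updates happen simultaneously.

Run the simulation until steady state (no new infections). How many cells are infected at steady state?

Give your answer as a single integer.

Step 0 (initial): 3 infected
Step 1: +8 new -> 11 infected
Step 2: +11 new -> 22 infected
Step 3: +9 new -> 31 infected
Step 4: +1 new -> 32 infected
Step 5: +1 new -> 33 infected
Step 6: +0 new -> 33 infected

Answer: 33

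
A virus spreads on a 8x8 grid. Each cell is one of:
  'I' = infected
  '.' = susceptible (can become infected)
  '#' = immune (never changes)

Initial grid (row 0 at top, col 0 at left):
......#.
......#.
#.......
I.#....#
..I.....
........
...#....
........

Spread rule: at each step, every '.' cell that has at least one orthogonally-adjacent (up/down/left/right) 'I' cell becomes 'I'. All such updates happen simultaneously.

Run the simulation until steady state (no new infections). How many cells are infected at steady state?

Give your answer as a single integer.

Step 0 (initial): 2 infected
Step 1: +5 new -> 7 infected
Step 2: +7 new -> 14 infected
Step 3: +9 new -> 23 infected
Step 4: +12 new -> 35 infected
Step 5: +10 new -> 45 infected
Step 6: +6 new -> 51 infected
Step 7: +4 new -> 55 infected
Step 8: +2 new -> 57 infected
Step 9: +1 new -> 58 infected
Step 10: +0 new -> 58 infected

Answer: 58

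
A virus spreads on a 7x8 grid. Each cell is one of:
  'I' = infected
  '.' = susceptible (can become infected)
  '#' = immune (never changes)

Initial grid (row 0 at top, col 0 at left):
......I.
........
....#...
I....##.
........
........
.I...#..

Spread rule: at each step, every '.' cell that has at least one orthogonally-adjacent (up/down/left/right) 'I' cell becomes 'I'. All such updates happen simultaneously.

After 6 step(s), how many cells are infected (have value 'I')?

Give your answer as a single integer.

Step 0 (initial): 3 infected
Step 1: +9 new -> 12 infected
Step 2: +11 new -> 23 infected
Step 3: +11 new -> 34 infected
Step 4: +9 new -> 43 infected
Step 5: +3 new -> 46 infected
Step 6: +4 new -> 50 infected

Answer: 50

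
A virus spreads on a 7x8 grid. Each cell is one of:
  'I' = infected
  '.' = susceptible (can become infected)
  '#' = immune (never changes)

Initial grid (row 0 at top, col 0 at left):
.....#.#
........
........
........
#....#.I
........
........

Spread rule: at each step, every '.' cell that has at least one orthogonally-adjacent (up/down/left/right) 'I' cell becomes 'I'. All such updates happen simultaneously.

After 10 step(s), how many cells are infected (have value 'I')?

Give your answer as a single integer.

Answer: 51

Derivation:
Step 0 (initial): 1 infected
Step 1: +3 new -> 4 infected
Step 2: +4 new -> 8 infected
Step 3: +5 new -> 13 infected
Step 4: +5 new -> 18 infected
Step 5: +7 new -> 25 infected
Step 6: +6 new -> 31 infected
Step 7: +7 new -> 38 infected
Step 8: +7 new -> 45 infected
Step 9: +4 new -> 49 infected
Step 10: +2 new -> 51 infected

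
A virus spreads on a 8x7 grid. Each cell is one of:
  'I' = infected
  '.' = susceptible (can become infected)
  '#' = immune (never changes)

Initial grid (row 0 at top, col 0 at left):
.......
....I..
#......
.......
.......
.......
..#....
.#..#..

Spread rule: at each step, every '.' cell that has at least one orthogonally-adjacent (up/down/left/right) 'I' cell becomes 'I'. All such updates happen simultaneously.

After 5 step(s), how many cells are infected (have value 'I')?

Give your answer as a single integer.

Step 0 (initial): 1 infected
Step 1: +4 new -> 5 infected
Step 2: +7 new -> 12 infected
Step 3: +8 new -> 20 infected
Step 4: +8 new -> 28 infected
Step 5: +7 new -> 35 infected

Answer: 35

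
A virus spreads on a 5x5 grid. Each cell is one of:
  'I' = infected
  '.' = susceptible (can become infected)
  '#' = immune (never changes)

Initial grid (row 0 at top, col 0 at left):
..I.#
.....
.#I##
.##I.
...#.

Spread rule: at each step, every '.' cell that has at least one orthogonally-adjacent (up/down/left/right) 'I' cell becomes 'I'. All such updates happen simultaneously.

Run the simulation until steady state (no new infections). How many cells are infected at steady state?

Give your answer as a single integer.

Step 0 (initial): 3 infected
Step 1: +4 new -> 7 infected
Step 2: +4 new -> 11 infected
Step 3: +2 new -> 13 infected
Step 4: +1 new -> 14 infected
Step 5: +1 new -> 15 infected
Step 6: +1 new -> 16 infected
Step 7: +1 new -> 17 infected
Step 8: +1 new -> 18 infected
Step 9: +0 new -> 18 infected

Answer: 18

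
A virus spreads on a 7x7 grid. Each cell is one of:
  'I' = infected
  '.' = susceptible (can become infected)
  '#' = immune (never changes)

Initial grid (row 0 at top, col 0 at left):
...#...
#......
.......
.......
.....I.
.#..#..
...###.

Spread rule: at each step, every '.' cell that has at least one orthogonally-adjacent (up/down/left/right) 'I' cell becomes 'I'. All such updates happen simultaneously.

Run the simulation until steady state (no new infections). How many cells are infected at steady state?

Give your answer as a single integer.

Answer: 42

Derivation:
Step 0 (initial): 1 infected
Step 1: +4 new -> 5 infected
Step 2: +5 new -> 10 infected
Step 3: +7 new -> 17 infected
Step 4: +7 new -> 24 infected
Step 5: +7 new -> 31 infected
Step 6: +5 new -> 36 infected
Step 7: +4 new -> 40 infected
Step 8: +1 new -> 41 infected
Step 9: +1 new -> 42 infected
Step 10: +0 new -> 42 infected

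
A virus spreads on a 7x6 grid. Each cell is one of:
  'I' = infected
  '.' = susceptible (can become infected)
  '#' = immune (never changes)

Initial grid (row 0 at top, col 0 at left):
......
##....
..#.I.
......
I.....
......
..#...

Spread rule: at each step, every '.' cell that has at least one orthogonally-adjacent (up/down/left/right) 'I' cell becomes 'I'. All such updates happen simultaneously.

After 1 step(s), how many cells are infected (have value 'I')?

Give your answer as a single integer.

Answer: 9

Derivation:
Step 0 (initial): 2 infected
Step 1: +7 new -> 9 infected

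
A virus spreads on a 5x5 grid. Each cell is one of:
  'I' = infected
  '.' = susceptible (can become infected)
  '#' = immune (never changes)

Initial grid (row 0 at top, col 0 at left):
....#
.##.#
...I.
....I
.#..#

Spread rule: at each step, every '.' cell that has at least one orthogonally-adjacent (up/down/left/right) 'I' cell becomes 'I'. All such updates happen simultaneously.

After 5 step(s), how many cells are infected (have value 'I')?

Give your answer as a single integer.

Answer: 19

Derivation:
Step 0 (initial): 2 infected
Step 1: +4 new -> 6 infected
Step 2: +4 new -> 10 infected
Step 3: +4 new -> 14 infected
Step 4: +3 new -> 17 infected
Step 5: +2 new -> 19 infected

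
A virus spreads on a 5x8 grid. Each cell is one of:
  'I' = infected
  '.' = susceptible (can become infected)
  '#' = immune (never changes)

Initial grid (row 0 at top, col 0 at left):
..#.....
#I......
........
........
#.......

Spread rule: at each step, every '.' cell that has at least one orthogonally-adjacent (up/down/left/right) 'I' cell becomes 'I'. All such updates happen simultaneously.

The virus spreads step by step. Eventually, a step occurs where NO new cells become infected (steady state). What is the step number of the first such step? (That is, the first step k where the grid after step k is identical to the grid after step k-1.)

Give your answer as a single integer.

Answer: 10

Derivation:
Step 0 (initial): 1 infected
Step 1: +3 new -> 4 infected
Step 2: +5 new -> 9 infected
Step 3: +6 new -> 15 infected
Step 4: +5 new -> 20 infected
Step 5: +5 new -> 25 infected
Step 6: +5 new -> 30 infected
Step 7: +4 new -> 34 infected
Step 8: +2 new -> 36 infected
Step 9: +1 new -> 37 infected
Step 10: +0 new -> 37 infected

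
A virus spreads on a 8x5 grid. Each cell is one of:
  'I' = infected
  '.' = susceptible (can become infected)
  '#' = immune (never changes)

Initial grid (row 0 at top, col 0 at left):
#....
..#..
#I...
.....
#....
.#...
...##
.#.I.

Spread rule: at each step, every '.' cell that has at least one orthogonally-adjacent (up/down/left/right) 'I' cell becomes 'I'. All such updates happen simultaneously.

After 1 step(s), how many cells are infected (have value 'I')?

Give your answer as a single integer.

Step 0 (initial): 2 infected
Step 1: +5 new -> 7 infected

Answer: 7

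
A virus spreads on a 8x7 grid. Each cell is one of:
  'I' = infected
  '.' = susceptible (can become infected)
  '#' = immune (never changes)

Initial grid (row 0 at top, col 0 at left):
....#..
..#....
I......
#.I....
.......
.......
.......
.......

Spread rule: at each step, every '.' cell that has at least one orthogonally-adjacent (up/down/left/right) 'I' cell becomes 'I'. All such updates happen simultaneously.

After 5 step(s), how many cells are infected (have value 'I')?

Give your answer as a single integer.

Step 0 (initial): 2 infected
Step 1: +6 new -> 8 infected
Step 2: +7 new -> 15 infected
Step 3: +9 new -> 24 infected
Step 4: +11 new -> 35 infected
Step 5: +8 new -> 43 infected

Answer: 43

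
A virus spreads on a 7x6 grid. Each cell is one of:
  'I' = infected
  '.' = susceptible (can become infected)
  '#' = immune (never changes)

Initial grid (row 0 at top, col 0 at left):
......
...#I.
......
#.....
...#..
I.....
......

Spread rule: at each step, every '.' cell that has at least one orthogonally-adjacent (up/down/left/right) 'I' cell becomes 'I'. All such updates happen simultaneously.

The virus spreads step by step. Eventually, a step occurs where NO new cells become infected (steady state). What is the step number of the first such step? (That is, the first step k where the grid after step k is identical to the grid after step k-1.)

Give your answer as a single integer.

Answer: 7

Derivation:
Step 0 (initial): 2 infected
Step 1: +6 new -> 8 infected
Step 2: +8 new -> 16 infected
Step 3: +9 new -> 25 infected
Step 4: +7 new -> 32 infected
Step 5: +5 new -> 37 infected
Step 6: +2 new -> 39 infected
Step 7: +0 new -> 39 infected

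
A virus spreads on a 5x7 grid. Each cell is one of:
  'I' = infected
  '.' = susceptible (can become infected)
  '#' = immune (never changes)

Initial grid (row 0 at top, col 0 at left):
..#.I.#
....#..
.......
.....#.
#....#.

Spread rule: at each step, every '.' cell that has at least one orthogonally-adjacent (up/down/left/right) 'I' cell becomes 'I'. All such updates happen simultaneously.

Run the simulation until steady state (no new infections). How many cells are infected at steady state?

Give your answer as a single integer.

Answer: 29

Derivation:
Step 0 (initial): 1 infected
Step 1: +2 new -> 3 infected
Step 2: +2 new -> 5 infected
Step 3: +4 new -> 9 infected
Step 4: +5 new -> 14 infected
Step 5: +7 new -> 21 infected
Step 6: +6 new -> 27 infected
Step 7: +2 new -> 29 infected
Step 8: +0 new -> 29 infected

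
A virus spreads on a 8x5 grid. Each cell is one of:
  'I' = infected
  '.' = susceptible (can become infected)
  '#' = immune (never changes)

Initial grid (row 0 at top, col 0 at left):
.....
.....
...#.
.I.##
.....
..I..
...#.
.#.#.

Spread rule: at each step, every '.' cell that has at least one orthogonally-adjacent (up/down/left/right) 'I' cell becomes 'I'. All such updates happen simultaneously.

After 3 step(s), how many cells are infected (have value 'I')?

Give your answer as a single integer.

Step 0 (initial): 2 infected
Step 1: +8 new -> 10 infected
Step 2: +9 new -> 19 infected
Step 3: +6 new -> 25 infected

Answer: 25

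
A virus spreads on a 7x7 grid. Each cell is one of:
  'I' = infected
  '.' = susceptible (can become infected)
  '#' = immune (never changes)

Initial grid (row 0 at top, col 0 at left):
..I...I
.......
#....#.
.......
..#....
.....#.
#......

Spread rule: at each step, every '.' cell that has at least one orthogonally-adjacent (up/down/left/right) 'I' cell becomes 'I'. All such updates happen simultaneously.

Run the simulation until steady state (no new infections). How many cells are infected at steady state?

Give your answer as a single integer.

Step 0 (initial): 2 infected
Step 1: +5 new -> 7 infected
Step 2: +7 new -> 14 infected
Step 3: +6 new -> 20 infected
Step 4: +5 new -> 25 infected
Step 5: +6 new -> 31 infected
Step 6: +5 new -> 36 infected
Step 7: +6 new -> 42 infected
Step 8: +2 new -> 44 infected
Step 9: +0 new -> 44 infected

Answer: 44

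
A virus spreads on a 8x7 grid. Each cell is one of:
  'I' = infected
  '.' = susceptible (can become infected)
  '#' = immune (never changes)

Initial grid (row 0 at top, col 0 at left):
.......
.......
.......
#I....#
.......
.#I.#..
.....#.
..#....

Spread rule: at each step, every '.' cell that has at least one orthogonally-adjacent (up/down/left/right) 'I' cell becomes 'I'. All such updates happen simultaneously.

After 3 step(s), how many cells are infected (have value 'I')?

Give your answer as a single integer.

Step 0 (initial): 2 infected
Step 1: +6 new -> 8 infected
Step 2: +8 new -> 16 infected
Step 3: +11 new -> 27 infected

Answer: 27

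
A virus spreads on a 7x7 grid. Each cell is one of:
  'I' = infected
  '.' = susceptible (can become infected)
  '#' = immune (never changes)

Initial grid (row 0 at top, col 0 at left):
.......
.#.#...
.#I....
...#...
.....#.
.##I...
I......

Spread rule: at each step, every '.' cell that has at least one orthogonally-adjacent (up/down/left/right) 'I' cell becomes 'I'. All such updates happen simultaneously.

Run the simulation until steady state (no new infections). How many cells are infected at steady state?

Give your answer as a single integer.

Step 0 (initial): 3 infected
Step 1: +8 new -> 11 infected
Step 2: +9 new -> 20 infected
Step 3: +9 new -> 29 infected
Step 4: +8 new -> 37 infected
Step 5: +4 new -> 41 infected
Step 6: +1 new -> 42 infected
Step 7: +0 new -> 42 infected

Answer: 42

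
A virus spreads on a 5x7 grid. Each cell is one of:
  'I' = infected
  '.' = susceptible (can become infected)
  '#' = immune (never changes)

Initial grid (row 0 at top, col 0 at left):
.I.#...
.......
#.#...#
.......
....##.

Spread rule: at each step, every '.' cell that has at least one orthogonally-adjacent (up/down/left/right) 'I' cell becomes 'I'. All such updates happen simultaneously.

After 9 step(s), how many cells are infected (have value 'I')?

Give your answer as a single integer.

Answer: 29

Derivation:
Step 0 (initial): 1 infected
Step 1: +3 new -> 4 infected
Step 2: +3 new -> 7 infected
Step 3: +2 new -> 9 infected
Step 4: +5 new -> 14 infected
Step 5: +6 new -> 20 infected
Step 6: +5 new -> 25 infected
Step 7: +2 new -> 27 infected
Step 8: +1 new -> 28 infected
Step 9: +1 new -> 29 infected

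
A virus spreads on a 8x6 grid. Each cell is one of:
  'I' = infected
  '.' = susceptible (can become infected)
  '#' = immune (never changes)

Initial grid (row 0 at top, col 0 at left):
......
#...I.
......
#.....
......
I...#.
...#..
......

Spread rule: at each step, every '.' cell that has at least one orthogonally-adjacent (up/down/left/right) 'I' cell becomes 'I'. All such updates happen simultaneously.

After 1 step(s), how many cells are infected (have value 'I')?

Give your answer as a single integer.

Step 0 (initial): 2 infected
Step 1: +7 new -> 9 infected

Answer: 9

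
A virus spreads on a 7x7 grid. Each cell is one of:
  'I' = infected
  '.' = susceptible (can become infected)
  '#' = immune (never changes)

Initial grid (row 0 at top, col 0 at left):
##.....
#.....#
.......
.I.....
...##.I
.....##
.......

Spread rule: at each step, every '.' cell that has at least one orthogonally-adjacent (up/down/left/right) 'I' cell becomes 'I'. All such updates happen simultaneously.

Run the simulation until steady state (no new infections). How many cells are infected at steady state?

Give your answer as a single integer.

Step 0 (initial): 2 infected
Step 1: +6 new -> 8 infected
Step 2: +9 new -> 17 infected
Step 3: +7 new -> 24 infected
Step 4: +7 new -> 31 infected
Step 5: +5 new -> 36 infected
Step 6: +3 new -> 39 infected
Step 7: +1 new -> 40 infected
Step 8: +1 new -> 41 infected
Step 9: +0 new -> 41 infected

Answer: 41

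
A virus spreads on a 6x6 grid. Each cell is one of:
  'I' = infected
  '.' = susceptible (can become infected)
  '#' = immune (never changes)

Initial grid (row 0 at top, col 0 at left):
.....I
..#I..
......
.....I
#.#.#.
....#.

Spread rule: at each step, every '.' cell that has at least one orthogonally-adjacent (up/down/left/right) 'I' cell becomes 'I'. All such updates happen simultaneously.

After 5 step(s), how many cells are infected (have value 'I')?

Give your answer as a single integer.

Answer: 29

Derivation:
Step 0 (initial): 3 infected
Step 1: +8 new -> 11 infected
Step 2: +5 new -> 16 infected
Step 3: +4 new -> 20 infected
Step 4: +5 new -> 25 infected
Step 5: +4 new -> 29 infected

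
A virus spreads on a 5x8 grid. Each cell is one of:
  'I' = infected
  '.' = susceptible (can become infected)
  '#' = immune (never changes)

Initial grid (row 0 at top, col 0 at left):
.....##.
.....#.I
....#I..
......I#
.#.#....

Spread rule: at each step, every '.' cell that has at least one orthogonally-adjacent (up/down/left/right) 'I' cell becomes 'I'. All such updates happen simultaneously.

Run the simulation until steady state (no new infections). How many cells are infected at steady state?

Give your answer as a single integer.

Answer: 33

Derivation:
Step 0 (initial): 3 infected
Step 1: +6 new -> 9 infected
Step 2: +3 new -> 12 infected
Step 3: +2 new -> 14 infected
Step 4: +2 new -> 16 infected
Step 5: +4 new -> 20 infected
Step 6: +5 new -> 25 infected
Step 7: +5 new -> 30 infected
Step 8: +2 new -> 32 infected
Step 9: +1 new -> 33 infected
Step 10: +0 new -> 33 infected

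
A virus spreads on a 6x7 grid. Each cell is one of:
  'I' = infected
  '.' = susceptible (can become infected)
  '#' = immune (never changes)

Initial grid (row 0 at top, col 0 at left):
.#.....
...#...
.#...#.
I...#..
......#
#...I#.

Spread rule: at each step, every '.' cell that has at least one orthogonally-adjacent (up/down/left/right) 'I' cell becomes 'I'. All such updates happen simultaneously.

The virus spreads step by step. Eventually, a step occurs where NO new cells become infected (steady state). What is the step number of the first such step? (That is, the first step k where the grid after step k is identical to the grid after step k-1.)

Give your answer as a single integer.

Step 0 (initial): 2 infected
Step 1: +5 new -> 7 infected
Step 2: +6 new -> 13 infected
Step 3: +7 new -> 20 infected
Step 4: +3 new -> 23 infected
Step 5: +3 new -> 26 infected
Step 6: +3 new -> 29 infected
Step 7: +3 new -> 32 infected
Step 8: +1 new -> 33 infected
Step 9: +0 new -> 33 infected

Answer: 9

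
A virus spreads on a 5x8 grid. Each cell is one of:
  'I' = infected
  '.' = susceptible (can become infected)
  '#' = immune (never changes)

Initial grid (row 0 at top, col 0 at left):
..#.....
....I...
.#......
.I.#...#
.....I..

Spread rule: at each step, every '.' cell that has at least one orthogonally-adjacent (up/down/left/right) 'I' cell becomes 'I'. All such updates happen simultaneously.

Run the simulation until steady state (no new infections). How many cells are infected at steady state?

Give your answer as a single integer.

Answer: 36

Derivation:
Step 0 (initial): 3 infected
Step 1: +10 new -> 13 infected
Step 2: +14 new -> 27 infected
Step 3: +5 new -> 32 infected
Step 4: +4 new -> 36 infected
Step 5: +0 new -> 36 infected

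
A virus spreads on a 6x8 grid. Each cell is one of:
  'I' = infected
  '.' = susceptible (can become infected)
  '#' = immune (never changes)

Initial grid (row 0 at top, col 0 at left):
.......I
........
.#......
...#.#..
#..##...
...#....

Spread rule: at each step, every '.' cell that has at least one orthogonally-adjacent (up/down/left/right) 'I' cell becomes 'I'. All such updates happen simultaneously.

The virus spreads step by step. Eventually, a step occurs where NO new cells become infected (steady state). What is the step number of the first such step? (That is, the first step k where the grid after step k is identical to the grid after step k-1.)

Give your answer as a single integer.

Step 0 (initial): 1 infected
Step 1: +2 new -> 3 infected
Step 2: +3 new -> 6 infected
Step 3: +4 new -> 10 infected
Step 4: +5 new -> 15 infected
Step 5: +5 new -> 20 infected
Step 6: +6 new -> 26 infected
Step 7: +4 new -> 30 infected
Step 8: +3 new -> 33 infected
Step 9: +3 new -> 36 infected
Step 10: +3 new -> 39 infected
Step 11: +1 new -> 40 infected
Step 12: +1 new -> 41 infected
Step 13: +0 new -> 41 infected

Answer: 13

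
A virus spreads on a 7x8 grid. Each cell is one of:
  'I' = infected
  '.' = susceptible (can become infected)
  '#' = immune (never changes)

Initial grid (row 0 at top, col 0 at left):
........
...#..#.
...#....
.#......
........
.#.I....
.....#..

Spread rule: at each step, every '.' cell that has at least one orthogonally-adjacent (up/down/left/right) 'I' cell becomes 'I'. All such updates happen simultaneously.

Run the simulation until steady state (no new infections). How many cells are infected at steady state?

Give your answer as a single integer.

Step 0 (initial): 1 infected
Step 1: +4 new -> 5 infected
Step 2: +6 new -> 11 infected
Step 3: +6 new -> 17 infected
Step 4: +8 new -> 25 infected
Step 5: +9 new -> 34 infected
Step 6: +7 new -> 41 infected
Step 7: +5 new -> 46 infected
Step 8: +3 new -> 49 infected
Step 9: +1 new -> 50 infected
Step 10: +0 new -> 50 infected

Answer: 50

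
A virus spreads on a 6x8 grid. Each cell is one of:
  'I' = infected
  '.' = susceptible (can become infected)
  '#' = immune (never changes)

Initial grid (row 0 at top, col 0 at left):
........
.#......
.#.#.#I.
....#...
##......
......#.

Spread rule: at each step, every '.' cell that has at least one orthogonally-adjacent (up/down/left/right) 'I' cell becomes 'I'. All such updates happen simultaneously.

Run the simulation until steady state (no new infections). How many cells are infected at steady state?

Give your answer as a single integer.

Step 0 (initial): 1 infected
Step 1: +3 new -> 4 infected
Step 2: +6 new -> 10 infected
Step 3: +5 new -> 15 infected
Step 4: +6 new -> 21 infected
Step 5: +4 new -> 25 infected
Step 6: +5 new -> 30 infected
Step 7: +3 new -> 33 infected
Step 8: +3 new -> 36 infected
Step 9: +3 new -> 39 infected
Step 10: +1 new -> 40 infected
Step 11: +0 new -> 40 infected

Answer: 40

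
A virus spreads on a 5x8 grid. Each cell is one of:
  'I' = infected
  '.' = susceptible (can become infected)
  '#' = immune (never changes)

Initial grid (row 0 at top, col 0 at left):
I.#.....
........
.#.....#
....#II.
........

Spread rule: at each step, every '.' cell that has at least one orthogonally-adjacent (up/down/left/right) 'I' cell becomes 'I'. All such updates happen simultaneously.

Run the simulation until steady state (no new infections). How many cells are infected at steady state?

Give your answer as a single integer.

Step 0 (initial): 3 infected
Step 1: +7 new -> 10 infected
Step 2: +7 new -> 17 infected
Step 3: +8 new -> 25 infected
Step 4: +8 new -> 33 infected
Step 5: +3 new -> 36 infected
Step 6: +0 new -> 36 infected

Answer: 36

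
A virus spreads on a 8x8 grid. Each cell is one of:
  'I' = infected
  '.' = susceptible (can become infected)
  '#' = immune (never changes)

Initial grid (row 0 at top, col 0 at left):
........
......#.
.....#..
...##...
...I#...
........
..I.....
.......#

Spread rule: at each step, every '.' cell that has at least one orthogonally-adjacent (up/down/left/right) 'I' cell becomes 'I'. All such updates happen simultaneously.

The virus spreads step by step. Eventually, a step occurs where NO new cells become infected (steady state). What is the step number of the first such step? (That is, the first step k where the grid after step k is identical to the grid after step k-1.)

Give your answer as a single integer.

Step 0 (initial): 2 infected
Step 1: +6 new -> 8 infected
Step 2: +8 new -> 16 infected
Step 3: +8 new -> 24 infected
Step 4: +8 new -> 32 infected
Step 5: +10 new -> 42 infected
Step 6: +6 new -> 48 infected
Step 7: +5 new -> 53 infected
Step 8: +2 new -> 55 infected
Step 9: +2 new -> 57 infected
Step 10: +1 new -> 58 infected
Step 11: +0 new -> 58 infected

Answer: 11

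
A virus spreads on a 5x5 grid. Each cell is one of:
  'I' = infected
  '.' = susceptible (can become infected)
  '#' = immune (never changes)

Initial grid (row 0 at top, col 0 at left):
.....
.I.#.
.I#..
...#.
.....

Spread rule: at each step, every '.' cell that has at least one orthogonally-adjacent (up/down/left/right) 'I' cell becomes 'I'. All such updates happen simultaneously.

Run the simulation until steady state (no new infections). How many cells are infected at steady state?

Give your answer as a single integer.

Step 0 (initial): 2 infected
Step 1: +5 new -> 7 infected
Step 2: +5 new -> 12 infected
Step 3: +3 new -> 15 infected
Step 4: +2 new -> 17 infected
Step 5: +2 new -> 19 infected
Step 6: +2 new -> 21 infected
Step 7: +1 new -> 22 infected
Step 8: +0 new -> 22 infected

Answer: 22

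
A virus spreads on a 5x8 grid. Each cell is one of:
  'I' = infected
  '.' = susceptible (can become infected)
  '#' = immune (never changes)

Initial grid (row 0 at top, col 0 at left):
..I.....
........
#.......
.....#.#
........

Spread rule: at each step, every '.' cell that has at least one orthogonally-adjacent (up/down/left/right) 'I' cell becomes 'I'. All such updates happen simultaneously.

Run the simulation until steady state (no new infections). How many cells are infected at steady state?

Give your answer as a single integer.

Step 0 (initial): 1 infected
Step 1: +3 new -> 4 infected
Step 2: +5 new -> 9 infected
Step 3: +6 new -> 15 infected
Step 4: +6 new -> 21 infected
Step 5: +7 new -> 28 infected
Step 6: +4 new -> 32 infected
Step 7: +3 new -> 35 infected
Step 8: +1 new -> 36 infected
Step 9: +1 new -> 37 infected
Step 10: +0 new -> 37 infected

Answer: 37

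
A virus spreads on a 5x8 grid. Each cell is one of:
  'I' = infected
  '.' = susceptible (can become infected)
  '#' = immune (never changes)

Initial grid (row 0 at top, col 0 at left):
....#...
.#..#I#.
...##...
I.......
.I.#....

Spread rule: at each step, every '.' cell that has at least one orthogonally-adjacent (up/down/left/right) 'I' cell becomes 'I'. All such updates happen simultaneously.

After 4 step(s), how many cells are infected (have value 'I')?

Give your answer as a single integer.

Step 0 (initial): 3 infected
Step 1: +6 new -> 9 infected
Step 2: +6 new -> 15 infected
Step 3: +8 new -> 23 infected
Step 4: +6 new -> 29 infected

Answer: 29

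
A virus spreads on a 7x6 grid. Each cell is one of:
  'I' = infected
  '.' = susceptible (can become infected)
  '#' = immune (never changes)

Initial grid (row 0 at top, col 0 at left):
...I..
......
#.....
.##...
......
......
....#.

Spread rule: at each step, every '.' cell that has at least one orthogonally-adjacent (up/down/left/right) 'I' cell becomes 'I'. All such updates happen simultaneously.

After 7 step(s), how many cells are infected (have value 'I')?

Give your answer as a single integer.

Answer: 33

Derivation:
Step 0 (initial): 1 infected
Step 1: +3 new -> 4 infected
Step 2: +5 new -> 9 infected
Step 3: +6 new -> 15 infected
Step 4: +5 new -> 20 infected
Step 5: +4 new -> 24 infected
Step 6: +5 new -> 29 infected
Step 7: +4 new -> 33 infected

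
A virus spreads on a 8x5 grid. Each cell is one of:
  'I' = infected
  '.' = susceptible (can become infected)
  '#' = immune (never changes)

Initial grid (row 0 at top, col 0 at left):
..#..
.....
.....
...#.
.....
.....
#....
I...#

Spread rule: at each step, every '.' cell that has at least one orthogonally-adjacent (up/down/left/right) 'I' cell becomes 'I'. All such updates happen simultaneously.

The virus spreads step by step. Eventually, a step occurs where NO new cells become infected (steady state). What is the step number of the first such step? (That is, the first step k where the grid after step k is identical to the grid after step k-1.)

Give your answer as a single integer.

Step 0 (initial): 1 infected
Step 1: +1 new -> 2 infected
Step 2: +2 new -> 4 infected
Step 3: +3 new -> 7 infected
Step 4: +4 new -> 11 infected
Step 5: +5 new -> 16 infected
Step 6: +5 new -> 21 infected
Step 7: +4 new -> 25 infected
Step 8: +5 new -> 30 infected
Step 9: +3 new -> 33 infected
Step 10: +2 new -> 35 infected
Step 11: +1 new -> 36 infected
Step 12: +0 new -> 36 infected

Answer: 12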